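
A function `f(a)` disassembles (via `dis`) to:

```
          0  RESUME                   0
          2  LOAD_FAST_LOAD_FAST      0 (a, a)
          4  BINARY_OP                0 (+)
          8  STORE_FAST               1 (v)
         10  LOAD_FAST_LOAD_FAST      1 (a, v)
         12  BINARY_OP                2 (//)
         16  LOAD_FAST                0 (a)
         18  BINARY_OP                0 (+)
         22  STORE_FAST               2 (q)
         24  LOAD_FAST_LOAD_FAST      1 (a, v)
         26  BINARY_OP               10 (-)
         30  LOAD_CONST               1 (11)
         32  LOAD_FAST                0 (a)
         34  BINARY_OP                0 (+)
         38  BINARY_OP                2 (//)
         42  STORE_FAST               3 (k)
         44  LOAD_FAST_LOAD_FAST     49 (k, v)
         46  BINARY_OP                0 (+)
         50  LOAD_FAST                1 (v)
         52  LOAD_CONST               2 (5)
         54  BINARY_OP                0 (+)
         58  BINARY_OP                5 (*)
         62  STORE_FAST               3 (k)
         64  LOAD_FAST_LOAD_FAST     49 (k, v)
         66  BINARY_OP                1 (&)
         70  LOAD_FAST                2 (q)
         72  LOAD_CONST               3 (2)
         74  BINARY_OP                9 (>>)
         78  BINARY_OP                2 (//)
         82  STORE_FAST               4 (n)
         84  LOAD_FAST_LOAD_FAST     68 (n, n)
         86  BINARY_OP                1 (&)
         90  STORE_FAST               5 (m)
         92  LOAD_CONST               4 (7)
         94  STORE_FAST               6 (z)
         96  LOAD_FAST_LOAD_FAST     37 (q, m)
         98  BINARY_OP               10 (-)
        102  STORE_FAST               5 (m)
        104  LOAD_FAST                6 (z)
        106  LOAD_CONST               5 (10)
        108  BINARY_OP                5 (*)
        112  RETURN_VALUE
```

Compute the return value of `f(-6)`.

LOAD_FAST_LOAD_FAST a,a → push -6,-6. Stack: [-6, -6]
BINARY_OP + → -6 + -6 = -12. Stack: [-12]
STORE_FAST v → v=-12. Stack: []
LOAD_FAST_LOAD_FAST a,v → push -6,-12. Stack: [-6, -12]
BINARY_OP // → -6 // -12 = 0. Stack: [0]
LOAD_FAST a → push -6. Stack: [0, -6]
BINARY_OP + → 0 + -6 = -6. Stack: [-6]
STORE_FAST q → q=-6. Stack: []
LOAD_FAST_LOAD_FAST a,v → push -6,-12. Stack: [-6, -12]
BINARY_OP - → -6 - -12 = 6. Stack: [6]
LOAD_CONST → push 11. Stack: [6, 11]
LOAD_FAST a → push -6. Stack: [6, 11, -6]
BINARY_OP + → 11 + -6 = 5. Stack: [6, 5]
BINARY_OP // → 6 // 5 = 1. Stack: [1]
STORE_FAST k → k=1. Stack: []
LOAD_FAST_LOAD_FAST k,v → push 1,-12. Stack: [1, -12]
BINARY_OP + → 1 + -12 = -11. Stack: [-11]
LOAD_FAST v → push -12. Stack: [-11, -12]
LOAD_CONST → push 5. Stack: [-11, -12, 5]
BINARY_OP + → -12 + 5 = -7. Stack: [-11, -7]
BINARY_OP * → -11 * -7 = 77. Stack: [77]
STORE_FAST k → k=77. Stack: []
LOAD_FAST_LOAD_FAST k,v → push 77,-12. Stack: [77, -12]
BINARY_OP & → 77 & -12 = 68. Stack: [68]
LOAD_FAST q → push -6. Stack: [68, -6]
LOAD_CONST → push 2. Stack: [68, -6, 2]
BINARY_OP >> → -6 >> 2 = -2. Stack: [68, -2]
BINARY_OP // → 68 // -2 = -34. Stack: [-34]
STORE_FAST n → n=-34. Stack: []
LOAD_FAST_LOAD_FAST n,n → push -34,-34. Stack: [-34, -34]
BINARY_OP & → -34 & -34 = -34. Stack: [-34]
STORE_FAST m → m=-34. Stack: []
LOAD_CONST → push 7. Stack: [7]
STORE_FAST z → z=7. Stack: []
LOAD_FAST_LOAD_FAST q,m → push -6,-34. Stack: [-6, -34]
BINARY_OP - → -6 - -34 = 28. Stack: [28]
STORE_FAST m → m=28. Stack: []
LOAD_FAST z → push 7. Stack: [7]
LOAD_CONST → push 10. Stack: [7, 10]
BINARY_OP * → 7 * 10 = 70. Stack: [70]
RETURN_VALUE → return 70.

70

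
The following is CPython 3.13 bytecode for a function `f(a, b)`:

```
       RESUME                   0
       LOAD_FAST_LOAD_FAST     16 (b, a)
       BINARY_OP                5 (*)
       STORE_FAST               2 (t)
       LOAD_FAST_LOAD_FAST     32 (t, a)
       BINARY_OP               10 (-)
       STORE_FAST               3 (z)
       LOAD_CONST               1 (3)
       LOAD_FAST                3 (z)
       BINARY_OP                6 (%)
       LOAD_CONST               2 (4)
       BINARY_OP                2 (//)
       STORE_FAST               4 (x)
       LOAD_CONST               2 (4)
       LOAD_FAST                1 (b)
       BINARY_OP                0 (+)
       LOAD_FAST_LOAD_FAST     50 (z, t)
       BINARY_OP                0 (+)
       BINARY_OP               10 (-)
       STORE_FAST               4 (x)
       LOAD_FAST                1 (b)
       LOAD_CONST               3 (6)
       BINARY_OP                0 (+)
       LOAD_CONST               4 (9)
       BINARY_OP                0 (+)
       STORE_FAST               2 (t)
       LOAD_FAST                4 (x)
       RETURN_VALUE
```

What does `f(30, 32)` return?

-1854

LOAD_FAST_LOAD_FAST b,a → push 32,30. Stack: [32, 30]
BINARY_OP * → 32 * 30 = 960. Stack: [960]
STORE_FAST t → t=960. Stack: []
LOAD_FAST_LOAD_FAST t,a → push 960,30. Stack: [960, 30]
BINARY_OP - → 960 - 30 = 930. Stack: [930]
STORE_FAST z → z=930. Stack: []
LOAD_CONST → push 3. Stack: [3]
LOAD_FAST z → push 930. Stack: [3, 930]
BINARY_OP % → 3 % 930 = 3. Stack: [3]
LOAD_CONST → push 4. Stack: [3, 4]
BINARY_OP // → 3 // 4 = 0. Stack: [0]
STORE_FAST x → x=0. Stack: []
LOAD_CONST → push 4. Stack: [4]
LOAD_FAST b → push 32. Stack: [4, 32]
BINARY_OP + → 4 + 32 = 36. Stack: [36]
LOAD_FAST_LOAD_FAST z,t → push 930,960. Stack: [36, 930, 960]
BINARY_OP + → 930 + 960 = 1890. Stack: [36, 1890]
BINARY_OP - → 36 - 1890 = -1854. Stack: [-1854]
STORE_FAST x → x=-1854. Stack: []
LOAD_FAST b → push 32. Stack: [32]
LOAD_CONST → push 6. Stack: [32, 6]
BINARY_OP + → 32 + 6 = 38. Stack: [38]
LOAD_CONST → push 9. Stack: [38, 9]
BINARY_OP + → 38 + 9 = 47. Stack: [47]
STORE_FAST t → t=47. Stack: []
LOAD_FAST x → push -1854. Stack: [-1854]
RETURN_VALUE → return -1854.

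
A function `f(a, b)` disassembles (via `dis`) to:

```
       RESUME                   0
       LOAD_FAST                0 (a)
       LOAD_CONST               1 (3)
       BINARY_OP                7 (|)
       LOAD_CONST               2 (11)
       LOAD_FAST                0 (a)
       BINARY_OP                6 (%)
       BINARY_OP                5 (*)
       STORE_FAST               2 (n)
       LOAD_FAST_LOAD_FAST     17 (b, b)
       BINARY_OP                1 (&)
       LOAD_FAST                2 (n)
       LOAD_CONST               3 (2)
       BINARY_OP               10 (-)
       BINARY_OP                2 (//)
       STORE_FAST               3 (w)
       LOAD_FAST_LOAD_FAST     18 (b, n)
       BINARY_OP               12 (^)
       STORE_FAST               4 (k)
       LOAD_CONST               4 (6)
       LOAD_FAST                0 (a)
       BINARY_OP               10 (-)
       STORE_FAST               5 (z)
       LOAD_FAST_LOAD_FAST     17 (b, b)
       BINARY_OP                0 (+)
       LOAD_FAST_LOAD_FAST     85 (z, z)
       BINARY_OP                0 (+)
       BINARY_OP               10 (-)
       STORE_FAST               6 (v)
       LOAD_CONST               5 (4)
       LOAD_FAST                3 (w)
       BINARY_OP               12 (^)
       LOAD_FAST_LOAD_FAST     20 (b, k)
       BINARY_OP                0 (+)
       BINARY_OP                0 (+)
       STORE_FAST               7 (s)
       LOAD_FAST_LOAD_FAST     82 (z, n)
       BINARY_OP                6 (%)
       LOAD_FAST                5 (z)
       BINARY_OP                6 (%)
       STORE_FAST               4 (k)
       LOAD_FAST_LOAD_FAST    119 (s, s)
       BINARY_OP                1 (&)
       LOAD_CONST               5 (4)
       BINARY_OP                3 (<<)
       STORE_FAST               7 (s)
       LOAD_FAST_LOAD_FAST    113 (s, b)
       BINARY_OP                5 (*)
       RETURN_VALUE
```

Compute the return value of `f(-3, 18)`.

LOAD_FAST a → push -3. Stack: [-3]
LOAD_CONST → push 3. Stack: [-3, 3]
BINARY_OP | → -3 | 3 = -1. Stack: [-1]
LOAD_CONST → push 11. Stack: [-1, 11]
LOAD_FAST a → push -3. Stack: [-1, 11, -3]
BINARY_OP % → 11 % -3 = -1. Stack: [-1, -1]
BINARY_OP * → -1 * -1 = 1. Stack: [1]
STORE_FAST n → n=1. Stack: []
LOAD_FAST_LOAD_FAST b,b → push 18,18. Stack: [18, 18]
BINARY_OP & → 18 & 18 = 18. Stack: [18]
LOAD_FAST n → push 1. Stack: [18, 1]
LOAD_CONST → push 2. Stack: [18, 1, 2]
BINARY_OP - → 1 - 2 = -1. Stack: [18, -1]
BINARY_OP // → 18 // -1 = -18. Stack: [-18]
STORE_FAST w → w=-18. Stack: []
LOAD_FAST_LOAD_FAST b,n → push 18,1. Stack: [18, 1]
BINARY_OP ^ → 18 ^ 1 = 19. Stack: [19]
STORE_FAST k → k=19. Stack: []
LOAD_CONST → push 6. Stack: [6]
LOAD_FAST a → push -3. Stack: [6, -3]
BINARY_OP - → 6 - -3 = 9. Stack: [9]
STORE_FAST z → z=9. Stack: []
LOAD_FAST_LOAD_FAST b,b → push 18,18. Stack: [18, 18]
BINARY_OP + → 18 + 18 = 36. Stack: [36]
LOAD_FAST_LOAD_FAST z,z → push 9,9. Stack: [36, 9, 9]
BINARY_OP + → 9 + 9 = 18. Stack: [36, 18]
BINARY_OP - → 36 - 18 = 18. Stack: [18]
STORE_FAST v → v=18. Stack: []
LOAD_CONST → push 4. Stack: [4]
LOAD_FAST w → push -18. Stack: [4, -18]
BINARY_OP ^ → 4 ^ -18 = -22. Stack: [-22]
LOAD_FAST_LOAD_FAST b,k → push 18,19. Stack: [-22, 18, 19]
BINARY_OP + → 18 + 19 = 37. Stack: [-22, 37]
BINARY_OP + → -22 + 37 = 15. Stack: [15]
STORE_FAST s → s=15. Stack: []
LOAD_FAST_LOAD_FAST z,n → push 9,1. Stack: [9, 1]
BINARY_OP % → 9 % 1 = 0. Stack: [0]
LOAD_FAST z → push 9. Stack: [0, 9]
BINARY_OP % → 0 % 9 = 0. Stack: [0]
STORE_FAST k → k=0. Stack: []
LOAD_FAST_LOAD_FAST s,s → push 15,15. Stack: [15, 15]
BINARY_OP & → 15 & 15 = 15. Stack: [15]
LOAD_CONST → push 4. Stack: [15, 4]
BINARY_OP << → 15 << 4 = 240. Stack: [240]
STORE_FAST s → s=240. Stack: []
LOAD_FAST_LOAD_FAST s,b → push 240,18. Stack: [240, 18]
BINARY_OP * → 240 * 18 = 4320. Stack: [4320]
RETURN_VALUE → return 4320.

4320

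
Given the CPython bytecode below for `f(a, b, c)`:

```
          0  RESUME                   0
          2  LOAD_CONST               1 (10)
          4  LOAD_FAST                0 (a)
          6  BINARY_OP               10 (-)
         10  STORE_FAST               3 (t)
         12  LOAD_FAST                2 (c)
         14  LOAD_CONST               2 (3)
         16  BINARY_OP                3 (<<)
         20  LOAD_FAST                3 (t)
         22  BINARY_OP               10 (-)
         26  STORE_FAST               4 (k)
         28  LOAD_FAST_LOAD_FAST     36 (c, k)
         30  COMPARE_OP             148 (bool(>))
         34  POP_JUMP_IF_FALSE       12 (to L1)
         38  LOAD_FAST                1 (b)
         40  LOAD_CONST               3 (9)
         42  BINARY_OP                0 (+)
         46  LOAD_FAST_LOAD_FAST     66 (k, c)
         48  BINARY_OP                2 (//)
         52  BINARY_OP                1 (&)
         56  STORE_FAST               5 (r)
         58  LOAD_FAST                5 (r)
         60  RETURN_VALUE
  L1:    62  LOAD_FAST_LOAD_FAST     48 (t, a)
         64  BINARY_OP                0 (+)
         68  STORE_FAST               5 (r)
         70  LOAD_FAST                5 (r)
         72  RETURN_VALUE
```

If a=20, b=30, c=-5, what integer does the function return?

LOAD_CONST → push 10. Stack: [10]
LOAD_FAST a → push 20. Stack: [10, 20]
BINARY_OP - → 10 - 20 = -10. Stack: [-10]
STORE_FAST t → t=-10. Stack: []
LOAD_FAST c → push -5. Stack: [-5]
LOAD_CONST → push 3. Stack: [-5, 3]
BINARY_OP << → -5 << 3 = -40. Stack: [-40]
LOAD_FAST t → push -10. Stack: [-40, -10]
BINARY_OP - → -40 - -10 = -30. Stack: [-30]
STORE_FAST k → k=-30. Stack: []
LOAD_FAST_LOAD_FAST c,k → push -5,-30. Stack: [-5, -30]
COMPARE_OP bool(>) → -5 vs -30 = True. Stack: [True]
POP_JUMP_IF_FALSE → pop True; no jump. Stack: []
LOAD_FAST b → push 30. Stack: [30]
LOAD_CONST → push 9. Stack: [30, 9]
BINARY_OP + → 30 + 9 = 39. Stack: [39]
LOAD_FAST_LOAD_FAST k,c → push -30,-5. Stack: [39, -30, -5]
BINARY_OP // → -30 // -5 = 6. Stack: [39, 6]
BINARY_OP & → 39 & 6 = 6. Stack: [6]
STORE_FAST r → r=6. Stack: []
LOAD_FAST r → push 6. Stack: [6]
RETURN_VALUE → return 6.

6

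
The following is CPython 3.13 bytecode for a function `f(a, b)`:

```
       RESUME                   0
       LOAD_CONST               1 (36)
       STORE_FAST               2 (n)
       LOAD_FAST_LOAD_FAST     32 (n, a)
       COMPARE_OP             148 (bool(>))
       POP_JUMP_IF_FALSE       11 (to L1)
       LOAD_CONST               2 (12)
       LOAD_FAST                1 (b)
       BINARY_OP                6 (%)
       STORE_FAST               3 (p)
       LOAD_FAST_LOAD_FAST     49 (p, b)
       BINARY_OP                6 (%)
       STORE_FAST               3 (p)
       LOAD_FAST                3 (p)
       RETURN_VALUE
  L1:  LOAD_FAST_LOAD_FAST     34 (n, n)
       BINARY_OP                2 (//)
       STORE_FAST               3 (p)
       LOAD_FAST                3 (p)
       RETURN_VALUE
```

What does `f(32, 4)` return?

0

LOAD_CONST → push 36. Stack: [36]
STORE_FAST n → n=36. Stack: []
LOAD_FAST_LOAD_FAST n,a → push 36,32. Stack: [36, 32]
COMPARE_OP bool(>) → 36 vs 32 = True. Stack: [True]
POP_JUMP_IF_FALSE → pop True; no jump. Stack: []
LOAD_CONST → push 12. Stack: [12]
LOAD_FAST b → push 4. Stack: [12, 4]
BINARY_OP % → 12 % 4 = 0. Stack: [0]
STORE_FAST p → p=0. Stack: []
LOAD_FAST_LOAD_FAST p,b → push 0,4. Stack: [0, 4]
BINARY_OP % → 0 % 4 = 0. Stack: [0]
STORE_FAST p → p=0. Stack: []
LOAD_FAST p → push 0. Stack: [0]
RETURN_VALUE → return 0.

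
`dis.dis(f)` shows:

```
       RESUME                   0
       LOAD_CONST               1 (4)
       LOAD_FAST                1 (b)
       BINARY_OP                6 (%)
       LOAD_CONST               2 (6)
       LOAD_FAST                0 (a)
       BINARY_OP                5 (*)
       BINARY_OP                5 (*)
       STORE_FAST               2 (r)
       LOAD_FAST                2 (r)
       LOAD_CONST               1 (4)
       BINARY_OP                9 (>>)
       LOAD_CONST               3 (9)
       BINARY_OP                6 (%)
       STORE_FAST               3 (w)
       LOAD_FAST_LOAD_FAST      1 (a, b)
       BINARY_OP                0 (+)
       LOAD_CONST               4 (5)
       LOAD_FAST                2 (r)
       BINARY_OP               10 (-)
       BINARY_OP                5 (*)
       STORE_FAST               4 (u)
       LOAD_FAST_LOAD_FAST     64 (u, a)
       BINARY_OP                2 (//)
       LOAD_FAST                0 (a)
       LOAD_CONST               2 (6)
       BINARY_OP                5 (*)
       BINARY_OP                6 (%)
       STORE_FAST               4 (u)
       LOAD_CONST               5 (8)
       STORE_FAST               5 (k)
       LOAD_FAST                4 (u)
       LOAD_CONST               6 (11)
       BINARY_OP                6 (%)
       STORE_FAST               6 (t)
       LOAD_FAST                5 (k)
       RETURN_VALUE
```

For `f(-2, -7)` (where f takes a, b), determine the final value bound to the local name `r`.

LOAD_CONST → push 4. Stack: [4]
LOAD_FAST b → push -7. Stack: [4, -7]
BINARY_OP % → 4 % -7 = -3. Stack: [-3]
LOAD_CONST → push 6. Stack: [-3, 6]
LOAD_FAST a → push -2. Stack: [-3, 6, -2]
BINARY_OP * → 6 * -2 = -12. Stack: [-3, -12]
BINARY_OP * → -3 * -12 = 36. Stack: [36]
STORE_FAST r → r=36. Stack: []
LOAD_FAST r → push 36. Stack: [36]
LOAD_CONST → push 4. Stack: [36, 4]
BINARY_OP >> → 36 >> 4 = 2. Stack: [2]
LOAD_CONST → push 9. Stack: [2, 9]
BINARY_OP % → 2 % 9 = 2. Stack: [2]
STORE_FAST w → w=2. Stack: []
LOAD_FAST_LOAD_FAST a,b → push -2,-7. Stack: [-2, -7]
BINARY_OP + → -2 + -7 = -9. Stack: [-9]
LOAD_CONST → push 5. Stack: [-9, 5]
LOAD_FAST r → push 36. Stack: [-9, 5, 36]
BINARY_OP - → 5 - 36 = -31. Stack: [-9, -31]
BINARY_OP * → -9 * -31 = 279. Stack: [279]
STORE_FAST u → u=279. Stack: []
LOAD_FAST_LOAD_FAST u,a → push 279,-2. Stack: [279, -2]
BINARY_OP // → 279 // -2 = -140. Stack: [-140]
LOAD_FAST a → push -2. Stack: [-140, -2]
LOAD_CONST → push 6. Stack: [-140, -2, 6]
BINARY_OP * → -2 * 6 = -12. Stack: [-140, -12]
BINARY_OP % → -140 % -12 = -8. Stack: [-8]
STORE_FAST u → u=-8. Stack: []
LOAD_CONST → push 8. Stack: [8]
STORE_FAST k → k=8. Stack: []
LOAD_FAST u → push -8. Stack: [-8]
LOAD_CONST → push 11. Stack: [-8, 11]
BINARY_OP % → -8 % 11 = 3. Stack: [3]
STORE_FAST t → t=3. Stack: []
LOAD_FAST k → push 8. Stack: [8]
RETURN_VALUE → return 8.

36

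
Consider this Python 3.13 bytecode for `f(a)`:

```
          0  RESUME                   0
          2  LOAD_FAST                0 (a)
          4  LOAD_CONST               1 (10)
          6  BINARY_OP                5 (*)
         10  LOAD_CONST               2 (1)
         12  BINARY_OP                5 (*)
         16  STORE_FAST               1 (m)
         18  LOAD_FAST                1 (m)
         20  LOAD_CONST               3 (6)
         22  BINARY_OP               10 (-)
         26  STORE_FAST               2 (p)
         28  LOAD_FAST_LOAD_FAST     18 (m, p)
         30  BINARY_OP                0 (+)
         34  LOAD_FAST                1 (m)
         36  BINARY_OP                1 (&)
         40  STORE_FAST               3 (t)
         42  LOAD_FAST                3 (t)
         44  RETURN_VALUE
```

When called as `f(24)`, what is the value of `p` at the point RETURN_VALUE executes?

234

LOAD_FAST a → push 24. Stack: [24]
LOAD_CONST → push 10. Stack: [24, 10]
BINARY_OP * → 24 * 10 = 240. Stack: [240]
LOAD_CONST → push 1. Stack: [240, 1]
BINARY_OP * → 240 * 1 = 240. Stack: [240]
STORE_FAST m → m=240. Stack: []
LOAD_FAST m → push 240. Stack: [240]
LOAD_CONST → push 6. Stack: [240, 6]
BINARY_OP - → 240 - 6 = 234. Stack: [234]
STORE_FAST p → p=234. Stack: []
LOAD_FAST_LOAD_FAST m,p → push 240,234. Stack: [240, 234]
BINARY_OP + → 240 + 234 = 474. Stack: [474]
LOAD_FAST m → push 240. Stack: [474, 240]
BINARY_OP & → 474 & 240 = 208. Stack: [208]
STORE_FAST t → t=208. Stack: []
LOAD_FAST t → push 208. Stack: [208]
RETURN_VALUE → return 208.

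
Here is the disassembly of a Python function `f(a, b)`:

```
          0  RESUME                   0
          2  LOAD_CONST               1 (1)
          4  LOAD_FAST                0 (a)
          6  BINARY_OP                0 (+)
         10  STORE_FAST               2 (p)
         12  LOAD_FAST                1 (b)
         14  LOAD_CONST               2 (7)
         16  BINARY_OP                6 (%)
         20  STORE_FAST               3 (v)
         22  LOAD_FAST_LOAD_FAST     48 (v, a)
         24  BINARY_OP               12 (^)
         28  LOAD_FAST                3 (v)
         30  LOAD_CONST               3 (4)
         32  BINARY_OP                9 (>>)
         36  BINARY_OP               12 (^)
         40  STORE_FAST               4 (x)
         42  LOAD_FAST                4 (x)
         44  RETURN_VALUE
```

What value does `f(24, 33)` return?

29

LOAD_CONST → push 1. Stack: [1]
LOAD_FAST a → push 24. Stack: [1, 24]
BINARY_OP + → 1 + 24 = 25. Stack: [25]
STORE_FAST p → p=25. Stack: []
LOAD_FAST b → push 33. Stack: [33]
LOAD_CONST → push 7. Stack: [33, 7]
BINARY_OP % → 33 % 7 = 5. Stack: [5]
STORE_FAST v → v=5. Stack: []
LOAD_FAST_LOAD_FAST v,a → push 5,24. Stack: [5, 24]
BINARY_OP ^ → 5 ^ 24 = 29. Stack: [29]
LOAD_FAST v → push 5. Stack: [29, 5]
LOAD_CONST → push 4. Stack: [29, 5, 4]
BINARY_OP >> → 5 >> 4 = 0. Stack: [29, 0]
BINARY_OP ^ → 29 ^ 0 = 29. Stack: [29]
STORE_FAST x → x=29. Stack: []
LOAD_FAST x → push 29. Stack: [29]
RETURN_VALUE → return 29.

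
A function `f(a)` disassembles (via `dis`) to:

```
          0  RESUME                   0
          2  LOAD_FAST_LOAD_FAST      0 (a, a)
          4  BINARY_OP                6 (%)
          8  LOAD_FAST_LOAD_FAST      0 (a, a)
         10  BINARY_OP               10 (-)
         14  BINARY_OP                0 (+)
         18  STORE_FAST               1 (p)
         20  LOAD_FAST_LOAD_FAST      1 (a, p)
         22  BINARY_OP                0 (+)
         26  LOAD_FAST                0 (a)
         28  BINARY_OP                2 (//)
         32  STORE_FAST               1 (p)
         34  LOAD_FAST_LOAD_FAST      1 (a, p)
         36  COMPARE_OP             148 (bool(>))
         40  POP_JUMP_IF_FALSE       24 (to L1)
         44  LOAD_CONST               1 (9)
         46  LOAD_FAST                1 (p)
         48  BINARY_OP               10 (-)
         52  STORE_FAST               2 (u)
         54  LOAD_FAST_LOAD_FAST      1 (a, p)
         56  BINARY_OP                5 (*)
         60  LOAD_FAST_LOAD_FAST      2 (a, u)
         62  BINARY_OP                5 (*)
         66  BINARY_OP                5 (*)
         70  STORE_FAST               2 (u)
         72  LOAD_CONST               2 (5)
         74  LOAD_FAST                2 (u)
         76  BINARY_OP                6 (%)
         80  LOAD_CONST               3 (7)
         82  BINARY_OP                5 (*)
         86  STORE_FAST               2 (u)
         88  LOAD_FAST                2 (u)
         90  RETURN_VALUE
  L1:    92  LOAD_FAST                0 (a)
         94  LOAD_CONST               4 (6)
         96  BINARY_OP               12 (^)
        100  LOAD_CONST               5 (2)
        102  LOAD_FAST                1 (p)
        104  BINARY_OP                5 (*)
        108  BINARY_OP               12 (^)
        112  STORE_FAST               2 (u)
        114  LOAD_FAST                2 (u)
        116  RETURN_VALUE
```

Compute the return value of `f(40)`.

35

LOAD_FAST_LOAD_FAST a,a → push 40,40. Stack: [40, 40]
BINARY_OP % → 40 % 40 = 0. Stack: [0]
LOAD_FAST_LOAD_FAST a,a → push 40,40. Stack: [0, 40, 40]
BINARY_OP - → 40 - 40 = 0. Stack: [0, 0]
BINARY_OP + → 0 + 0 = 0. Stack: [0]
STORE_FAST p → p=0. Stack: []
LOAD_FAST_LOAD_FAST a,p → push 40,0. Stack: [40, 0]
BINARY_OP + → 40 + 0 = 40. Stack: [40]
LOAD_FAST a → push 40. Stack: [40, 40]
BINARY_OP // → 40 // 40 = 1. Stack: [1]
STORE_FAST p → p=1. Stack: []
LOAD_FAST_LOAD_FAST a,p → push 40,1. Stack: [40, 1]
COMPARE_OP bool(>) → 40 vs 1 = True. Stack: [True]
POP_JUMP_IF_FALSE → pop True; no jump. Stack: []
LOAD_CONST → push 9. Stack: [9]
LOAD_FAST p → push 1. Stack: [9, 1]
BINARY_OP - → 9 - 1 = 8. Stack: [8]
STORE_FAST u → u=8. Stack: []
LOAD_FAST_LOAD_FAST a,p → push 40,1. Stack: [40, 1]
BINARY_OP * → 40 * 1 = 40. Stack: [40]
LOAD_FAST_LOAD_FAST a,u → push 40,8. Stack: [40, 40, 8]
BINARY_OP * → 40 * 8 = 320. Stack: [40, 320]
BINARY_OP * → 40 * 320 = 12800. Stack: [12800]
STORE_FAST u → u=12800. Stack: []
LOAD_CONST → push 5. Stack: [5]
LOAD_FAST u → push 12800. Stack: [5, 12800]
BINARY_OP % → 5 % 12800 = 5. Stack: [5]
LOAD_CONST → push 7. Stack: [5, 7]
BINARY_OP * → 5 * 7 = 35. Stack: [35]
STORE_FAST u → u=35. Stack: []
LOAD_FAST u → push 35. Stack: [35]
RETURN_VALUE → return 35.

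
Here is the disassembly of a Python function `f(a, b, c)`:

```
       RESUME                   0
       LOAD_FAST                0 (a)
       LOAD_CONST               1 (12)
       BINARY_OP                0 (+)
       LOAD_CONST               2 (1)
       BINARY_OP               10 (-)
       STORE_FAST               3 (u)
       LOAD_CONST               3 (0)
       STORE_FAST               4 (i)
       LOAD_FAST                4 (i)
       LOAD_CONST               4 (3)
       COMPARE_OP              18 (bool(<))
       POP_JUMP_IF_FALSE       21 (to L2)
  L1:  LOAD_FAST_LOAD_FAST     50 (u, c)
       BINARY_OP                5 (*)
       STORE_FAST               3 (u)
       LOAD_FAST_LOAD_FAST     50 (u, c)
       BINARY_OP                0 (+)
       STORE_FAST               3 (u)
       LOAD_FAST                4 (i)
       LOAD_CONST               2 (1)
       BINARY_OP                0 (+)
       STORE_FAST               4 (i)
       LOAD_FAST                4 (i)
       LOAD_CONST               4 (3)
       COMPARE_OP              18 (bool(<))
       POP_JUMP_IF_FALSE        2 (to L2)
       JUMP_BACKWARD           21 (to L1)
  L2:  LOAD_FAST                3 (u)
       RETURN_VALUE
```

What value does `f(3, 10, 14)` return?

41370

LOAD_FAST a → push 3. Stack: [3]
LOAD_CONST → push 12. Stack: [3, 12]
BINARY_OP + → 3 + 12 = 15. Stack: [15]
LOAD_CONST → push 1. Stack: [15, 1]
BINARY_OP - → 15 - 1 = 14. Stack: [14]
STORE_FAST u → u=14. Stack: []
LOAD_CONST → push 0. Stack: [0]
STORE_FAST i → i=0. Stack: []
LOAD_FAST i → push 0. Stack: [0]
LOAD_CONST → push 3. Stack: [0, 3]
COMPARE_OP bool(<) → 0 vs 3 = True. Stack: [True]
POP_JUMP_IF_FALSE → pop True; no jump. Stack: []
LOAD_FAST_LOAD_FAST u,c → push 14,14. Stack: [14, 14]
BINARY_OP * → 14 * 14 = 196. Stack: [196]
STORE_FAST u → u=196. Stack: []
LOAD_FAST_LOAD_FAST u,c → push 196,14. Stack: [196, 14]
BINARY_OP + → 196 + 14 = 210. Stack: [210]
STORE_FAST u → u=210. Stack: []
LOAD_FAST i → push 0. Stack: [0]
LOAD_CONST → push 1. Stack: [0, 1]
BINARY_OP + → 0 + 1 = 1. Stack: [1]
STORE_FAST i → i=1. Stack: []
LOAD_FAST i → push 1. Stack: [1]
LOAD_CONST → push 3. Stack: [1, 3]
COMPARE_OP bool(<) → 1 vs 3 = True. Stack: [True]
POP_JUMP_IF_FALSE → pop True; no jump. Stack: []
LOAD_FAST_LOAD_FAST u,c → push 210,14. Stack: [210, 14]
BINARY_OP * → 210 * 14 = 2940. Stack: [2940]
STORE_FAST u → u=2940. Stack: []
LOAD_FAST_LOAD_FAST u,c → push 2940,14. Stack: [2940, 14]
BINARY_OP + → 2940 + 14 = 2954. Stack: [2954]
STORE_FAST u → u=2954. Stack: []
LOAD_FAST i → push 1. Stack: [1]
LOAD_CONST → push 1. Stack: [1, 1]
BINARY_OP + → 1 + 1 = 2. Stack: [2]
STORE_FAST i → i=2. Stack: []
LOAD_FAST i → push 2. Stack: [2]
LOAD_CONST → push 3. Stack: [2, 3]
COMPARE_OP bool(<) → 2 vs 3 = True. Stack: [True]
POP_JUMP_IF_FALSE → pop True; no jump. Stack: []
LOAD_FAST_LOAD_FAST u,c → push 2954,14. Stack: [2954, 14]
BINARY_OP * → 2954 * 14 = 41356. Stack: [41356]
STORE_FAST u → u=41356. Stack: []
LOAD_FAST_LOAD_FAST u,c → push 41356,14. Stack: [41356, 14]
BINARY_OP + → 41356 + 14 = 41370. Stack: [41370]
STORE_FAST u → u=41370. Stack: []
LOAD_FAST i → push 2. Stack: [2]
LOAD_CONST → push 1. Stack: [2, 1]
BINARY_OP + → 2 + 1 = 3. Stack: [3]
STORE_FAST i → i=3. Stack: []
LOAD_FAST i → push 3. Stack: [3]
LOAD_CONST → push 3. Stack: [3, 3]
COMPARE_OP bool(<) → 3 vs 3 = False. Stack: [False]
POP_JUMP_IF_FALSE → pop False; jump. Stack: []
LOAD_FAST u → push 41370. Stack: [41370]
RETURN_VALUE → return 41370.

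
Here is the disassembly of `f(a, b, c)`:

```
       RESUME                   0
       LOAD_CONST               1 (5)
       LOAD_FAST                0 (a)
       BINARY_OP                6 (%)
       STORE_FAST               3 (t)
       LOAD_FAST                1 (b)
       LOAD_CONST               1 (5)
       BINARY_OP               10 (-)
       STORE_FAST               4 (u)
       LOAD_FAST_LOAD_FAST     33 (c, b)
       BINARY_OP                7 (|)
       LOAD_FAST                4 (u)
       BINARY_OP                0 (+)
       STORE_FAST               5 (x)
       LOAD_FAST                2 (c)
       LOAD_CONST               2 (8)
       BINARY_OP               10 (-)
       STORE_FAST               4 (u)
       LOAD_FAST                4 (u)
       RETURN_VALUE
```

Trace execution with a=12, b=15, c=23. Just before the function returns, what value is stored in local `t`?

5

LOAD_CONST → push 5. Stack: [5]
LOAD_FAST a → push 12. Stack: [5, 12]
BINARY_OP % → 5 % 12 = 5. Stack: [5]
STORE_FAST t → t=5. Stack: []
LOAD_FAST b → push 15. Stack: [15]
LOAD_CONST → push 5. Stack: [15, 5]
BINARY_OP - → 15 - 5 = 10. Stack: [10]
STORE_FAST u → u=10. Stack: []
LOAD_FAST_LOAD_FAST c,b → push 23,15. Stack: [23, 15]
BINARY_OP | → 23 | 15 = 31. Stack: [31]
LOAD_FAST u → push 10. Stack: [31, 10]
BINARY_OP + → 31 + 10 = 41. Stack: [41]
STORE_FAST x → x=41. Stack: []
LOAD_FAST c → push 23. Stack: [23]
LOAD_CONST → push 8. Stack: [23, 8]
BINARY_OP - → 23 - 8 = 15. Stack: [15]
STORE_FAST u → u=15. Stack: []
LOAD_FAST u → push 15. Stack: [15]
RETURN_VALUE → return 15.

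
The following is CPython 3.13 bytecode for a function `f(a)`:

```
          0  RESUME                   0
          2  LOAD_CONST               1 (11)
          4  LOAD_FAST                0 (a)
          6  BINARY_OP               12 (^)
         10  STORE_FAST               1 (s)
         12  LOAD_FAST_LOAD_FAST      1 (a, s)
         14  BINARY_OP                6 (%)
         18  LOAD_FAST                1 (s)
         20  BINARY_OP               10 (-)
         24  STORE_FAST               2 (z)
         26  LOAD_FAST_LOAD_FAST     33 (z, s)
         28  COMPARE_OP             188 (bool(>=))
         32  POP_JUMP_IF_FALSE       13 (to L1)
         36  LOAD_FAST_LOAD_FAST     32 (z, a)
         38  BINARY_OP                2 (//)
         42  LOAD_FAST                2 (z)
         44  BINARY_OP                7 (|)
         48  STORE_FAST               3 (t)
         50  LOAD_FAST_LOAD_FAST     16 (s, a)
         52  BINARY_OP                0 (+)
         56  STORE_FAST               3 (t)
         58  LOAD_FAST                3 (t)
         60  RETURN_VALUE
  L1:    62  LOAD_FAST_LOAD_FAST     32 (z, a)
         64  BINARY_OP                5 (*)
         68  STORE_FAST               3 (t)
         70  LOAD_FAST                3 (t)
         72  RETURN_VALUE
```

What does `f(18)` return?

LOAD_CONST → push 11. Stack: [11]
LOAD_FAST a → push 18. Stack: [11, 18]
BINARY_OP ^ → 11 ^ 18 = 25. Stack: [25]
STORE_FAST s → s=25. Stack: []
LOAD_FAST_LOAD_FAST a,s → push 18,25. Stack: [18, 25]
BINARY_OP % → 18 % 25 = 18. Stack: [18]
LOAD_FAST s → push 25. Stack: [18, 25]
BINARY_OP - → 18 - 25 = -7. Stack: [-7]
STORE_FAST z → z=-7. Stack: []
LOAD_FAST_LOAD_FAST z,s → push -7,25. Stack: [-7, 25]
COMPARE_OP bool(>=) → -7 vs 25 = False. Stack: [False]
POP_JUMP_IF_FALSE → pop False; jump. Stack: []
LOAD_FAST_LOAD_FAST z,a → push -7,18. Stack: [-7, 18]
BINARY_OP * → -7 * 18 = -126. Stack: [-126]
STORE_FAST t → t=-126. Stack: []
LOAD_FAST t → push -126. Stack: [-126]
RETURN_VALUE → return -126.

-126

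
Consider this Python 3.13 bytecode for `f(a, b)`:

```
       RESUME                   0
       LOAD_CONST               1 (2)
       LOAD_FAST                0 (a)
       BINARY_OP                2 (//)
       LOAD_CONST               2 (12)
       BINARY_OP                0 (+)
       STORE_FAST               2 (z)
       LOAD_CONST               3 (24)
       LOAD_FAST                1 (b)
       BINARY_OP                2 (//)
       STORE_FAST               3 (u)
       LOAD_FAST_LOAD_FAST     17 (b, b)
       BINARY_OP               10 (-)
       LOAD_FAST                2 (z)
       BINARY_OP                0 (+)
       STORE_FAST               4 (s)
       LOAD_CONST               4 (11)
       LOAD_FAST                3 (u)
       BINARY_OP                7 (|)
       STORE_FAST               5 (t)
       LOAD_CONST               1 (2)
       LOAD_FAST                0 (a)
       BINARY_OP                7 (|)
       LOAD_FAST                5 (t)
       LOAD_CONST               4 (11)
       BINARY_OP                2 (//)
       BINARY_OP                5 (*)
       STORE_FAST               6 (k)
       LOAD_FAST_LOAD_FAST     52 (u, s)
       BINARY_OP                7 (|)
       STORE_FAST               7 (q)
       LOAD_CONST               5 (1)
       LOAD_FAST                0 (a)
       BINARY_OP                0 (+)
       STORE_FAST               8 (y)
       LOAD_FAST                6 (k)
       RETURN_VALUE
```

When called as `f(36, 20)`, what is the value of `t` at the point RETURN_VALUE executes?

LOAD_CONST → push 2. Stack: [2]
LOAD_FAST a → push 36. Stack: [2, 36]
BINARY_OP // → 2 // 36 = 0. Stack: [0]
LOAD_CONST → push 12. Stack: [0, 12]
BINARY_OP + → 0 + 12 = 12. Stack: [12]
STORE_FAST z → z=12. Stack: []
LOAD_CONST → push 24. Stack: [24]
LOAD_FAST b → push 20. Stack: [24, 20]
BINARY_OP // → 24 // 20 = 1. Stack: [1]
STORE_FAST u → u=1. Stack: []
LOAD_FAST_LOAD_FAST b,b → push 20,20. Stack: [20, 20]
BINARY_OP - → 20 - 20 = 0. Stack: [0]
LOAD_FAST z → push 12. Stack: [0, 12]
BINARY_OP + → 0 + 12 = 12. Stack: [12]
STORE_FAST s → s=12. Stack: []
LOAD_CONST → push 11. Stack: [11]
LOAD_FAST u → push 1. Stack: [11, 1]
BINARY_OP | → 11 | 1 = 11. Stack: [11]
STORE_FAST t → t=11. Stack: []
LOAD_CONST → push 2. Stack: [2]
LOAD_FAST a → push 36. Stack: [2, 36]
BINARY_OP | → 2 | 36 = 38. Stack: [38]
LOAD_FAST t → push 11. Stack: [38, 11]
LOAD_CONST → push 11. Stack: [38, 11, 11]
BINARY_OP // → 11 // 11 = 1. Stack: [38, 1]
BINARY_OP * → 38 * 1 = 38. Stack: [38]
STORE_FAST k → k=38. Stack: []
LOAD_FAST_LOAD_FAST u,s → push 1,12. Stack: [1, 12]
BINARY_OP | → 1 | 12 = 13. Stack: [13]
STORE_FAST q → q=13. Stack: []
LOAD_CONST → push 1. Stack: [1]
LOAD_FAST a → push 36. Stack: [1, 36]
BINARY_OP + → 1 + 36 = 37. Stack: [37]
STORE_FAST y → y=37. Stack: []
LOAD_FAST k → push 38. Stack: [38]
RETURN_VALUE → return 38.

11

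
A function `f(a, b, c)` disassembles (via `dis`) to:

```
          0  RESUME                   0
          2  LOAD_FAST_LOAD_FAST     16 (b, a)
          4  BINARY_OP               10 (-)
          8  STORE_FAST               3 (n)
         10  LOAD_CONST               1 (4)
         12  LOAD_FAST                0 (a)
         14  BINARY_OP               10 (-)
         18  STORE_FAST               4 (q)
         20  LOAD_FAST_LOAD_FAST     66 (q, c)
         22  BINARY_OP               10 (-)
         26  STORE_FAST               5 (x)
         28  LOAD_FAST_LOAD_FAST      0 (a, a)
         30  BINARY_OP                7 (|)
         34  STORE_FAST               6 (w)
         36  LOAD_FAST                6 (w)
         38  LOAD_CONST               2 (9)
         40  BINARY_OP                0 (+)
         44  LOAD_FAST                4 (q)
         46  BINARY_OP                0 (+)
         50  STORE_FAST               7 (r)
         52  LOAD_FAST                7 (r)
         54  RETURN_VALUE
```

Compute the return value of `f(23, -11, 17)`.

LOAD_FAST_LOAD_FAST b,a → push -11,23. Stack: [-11, 23]
BINARY_OP - → -11 - 23 = -34. Stack: [-34]
STORE_FAST n → n=-34. Stack: []
LOAD_CONST → push 4. Stack: [4]
LOAD_FAST a → push 23. Stack: [4, 23]
BINARY_OP - → 4 - 23 = -19. Stack: [-19]
STORE_FAST q → q=-19. Stack: []
LOAD_FAST_LOAD_FAST q,c → push -19,17. Stack: [-19, 17]
BINARY_OP - → -19 - 17 = -36. Stack: [-36]
STORE_FAST x → x=-36. Stack: []
LOAD_FAST_LOAD_FAST a,a → push 23,23. Stack: [23, 23]
BINARY_OP | → 23 | 23 = 23. Stack: [23]
STORE_FAST w → w=23. Stack: []
LOAD_FAST w → push 23. Stack: [23]
LOAD_CONST → push 9. Stack: [23, 9]
BINARY_OP + → 23 + 9 = 32. Stack: [32]
LOAD_FAST q → push -19. Stack: [32, -19]
BINARY_OP + → 32 + -19 = 13. Stack: [13]
STORE_FAST r → r=13. Stack: []
LOAD_FAST r → push 13. Stack: [13]
RETURN_VALUE → return 13.

13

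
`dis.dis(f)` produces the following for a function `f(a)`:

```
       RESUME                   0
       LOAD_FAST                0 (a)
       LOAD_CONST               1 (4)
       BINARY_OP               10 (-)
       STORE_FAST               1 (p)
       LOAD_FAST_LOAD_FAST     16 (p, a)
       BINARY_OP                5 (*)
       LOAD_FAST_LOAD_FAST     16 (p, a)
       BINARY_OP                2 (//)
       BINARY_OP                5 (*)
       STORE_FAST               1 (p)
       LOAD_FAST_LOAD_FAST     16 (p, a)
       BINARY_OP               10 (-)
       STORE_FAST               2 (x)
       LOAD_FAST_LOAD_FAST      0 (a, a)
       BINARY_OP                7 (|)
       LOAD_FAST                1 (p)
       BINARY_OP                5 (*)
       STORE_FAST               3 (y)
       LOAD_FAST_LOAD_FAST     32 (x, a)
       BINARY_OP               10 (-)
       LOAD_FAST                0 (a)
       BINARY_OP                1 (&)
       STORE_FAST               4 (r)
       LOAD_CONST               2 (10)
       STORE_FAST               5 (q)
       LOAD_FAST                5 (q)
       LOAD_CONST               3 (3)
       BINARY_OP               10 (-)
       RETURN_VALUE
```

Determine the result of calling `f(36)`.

LOAD_FAST a → push 36. Stack: [36]
LOAD_CONST → push 4. Stack: [36, 4]
BINARY_OP - → 36 - 4 = 32. Stack: [32]
STORE_FAST p → p=32. Stack: []
LOAD_FAST_LOAD_FAST p,a → push 32,36. Stack: [32, 36]
BINARY_OP * → 32 * 36 = 1152. Stack: [1152]
LOAD_FAST_LOAD_FAST p,a → push 32,36. Stack: [1152, 32, 36]
BINARY_OP // → 32 // 36 = 0. Stack: [1152, 0]
BINARY_OP * → 1152 * 0 = 0. Stack: [0]
STORE_FAST p → p=0. Stack: []
LOAD_FAST_LOAD_FAST p,a → push 0,36. Stack: [0, 36]
BINARY_OP - → 0 - 36 = -36. Stack: [-36]
STORE_FAST x → x=-36. Stack: []
LOAD_FAST_LOAD_FAST a,a → push 36,36. Stack: [36, 36]
BINARY_OP | → 36 | 36 = 36. Stack: [36]
LOAD_FAST p → push 0. Stack: [36, 0]
BINARY_OP * → 36 * 0 = 0. Stack: [0]
STORE_FAST y → y=0. Stack: []
LOAD_FAST_LOAD_FAST x,a → push -36,36. Stack: [-36, 36]
BINARY_OP - → -36 - 36 = -72. Stack: [-72]
LOAD_FAST a → push 36. Stack: [-72, 36]
BINARY_OP & → -72 & 36 = 32. Stack: [32]
STORE_FAST r → r=32. Stack: []
LOAD_CONST → push 10. Stack: [10]
STORE_FAST q → q=10. Stack: []
LOAD_FAST q → push 10. Stack: [10]
LOAD_CONST → push 3. Stack: [10, 3]
BINARY_OP - → 10 - 3 = 7. Stack: [7]
RETURN_VALUE → return 7.

7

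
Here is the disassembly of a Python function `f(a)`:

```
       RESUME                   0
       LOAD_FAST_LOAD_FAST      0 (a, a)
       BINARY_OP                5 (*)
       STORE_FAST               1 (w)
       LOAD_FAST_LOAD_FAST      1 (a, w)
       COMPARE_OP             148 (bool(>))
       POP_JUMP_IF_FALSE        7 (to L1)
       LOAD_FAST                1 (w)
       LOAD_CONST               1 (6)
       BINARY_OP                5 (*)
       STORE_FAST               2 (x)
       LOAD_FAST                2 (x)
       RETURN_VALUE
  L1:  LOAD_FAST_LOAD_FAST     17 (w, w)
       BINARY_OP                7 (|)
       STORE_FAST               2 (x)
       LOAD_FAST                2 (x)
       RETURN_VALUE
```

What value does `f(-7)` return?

49

LOAD_FAST_LOAD_FAST a,a → push -7,-7. Stack: [-7, -7]
BINARY_OP * → -7 * -7 = 49. Stack: [49]
STORE_FAST w → w=49. Stack: []
LOAD_FAST_LOAD_FAST a,w → push -7,49. Stack: [-7, 49]
COMPARE_OP bool(>) → -7 vs 49 = False. Stack: [False]
POP_JUMP_IF_FALSE → pop False; jump. Stack: []
LOAD_FAST_LOAD_FAST w,w → push 49,49. Stack: [49, 49]
BINARY_OP | → 49 | 49 = 49. Stack: [49]
STORE_FAST x → x=49. Stack: []
LOAD_FAST x → push 49. Stack: [49]
RETURN_VALUE → return 49.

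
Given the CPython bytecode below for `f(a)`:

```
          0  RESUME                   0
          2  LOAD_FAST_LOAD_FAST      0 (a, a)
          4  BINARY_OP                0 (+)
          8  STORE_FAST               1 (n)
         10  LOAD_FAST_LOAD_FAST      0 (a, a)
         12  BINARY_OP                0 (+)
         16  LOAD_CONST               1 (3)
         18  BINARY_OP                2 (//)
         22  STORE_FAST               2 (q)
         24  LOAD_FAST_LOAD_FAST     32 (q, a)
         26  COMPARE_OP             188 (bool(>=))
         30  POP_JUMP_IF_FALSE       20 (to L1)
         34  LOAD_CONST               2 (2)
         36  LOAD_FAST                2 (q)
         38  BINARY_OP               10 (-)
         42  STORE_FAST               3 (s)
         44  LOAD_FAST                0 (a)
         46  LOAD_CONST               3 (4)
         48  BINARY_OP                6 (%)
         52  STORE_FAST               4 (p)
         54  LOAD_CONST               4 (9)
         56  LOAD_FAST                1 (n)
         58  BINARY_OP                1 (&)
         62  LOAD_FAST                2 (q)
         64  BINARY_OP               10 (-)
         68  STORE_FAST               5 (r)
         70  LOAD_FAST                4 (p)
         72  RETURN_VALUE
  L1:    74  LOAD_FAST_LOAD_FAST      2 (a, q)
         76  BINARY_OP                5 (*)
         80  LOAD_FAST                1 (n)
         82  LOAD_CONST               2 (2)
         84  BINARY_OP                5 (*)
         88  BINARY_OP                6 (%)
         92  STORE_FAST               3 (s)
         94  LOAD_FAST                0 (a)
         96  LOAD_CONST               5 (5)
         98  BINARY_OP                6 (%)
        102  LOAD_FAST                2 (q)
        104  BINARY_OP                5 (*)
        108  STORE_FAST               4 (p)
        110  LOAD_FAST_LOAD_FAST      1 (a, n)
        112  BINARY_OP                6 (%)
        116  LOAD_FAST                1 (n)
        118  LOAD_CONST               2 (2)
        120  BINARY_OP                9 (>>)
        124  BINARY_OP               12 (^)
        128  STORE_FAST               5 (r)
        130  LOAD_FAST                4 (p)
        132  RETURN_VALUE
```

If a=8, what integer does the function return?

LOAD_FAST_LOAD_FAST a,a → push 8,8. Stack: [8, 8]
BINARY_OP + → 8 + 8 = 16. Stack: [16]
STORE_FAST n → n=16. Stack: []
LOAD_FAST_LOAD_FAST a,a → push 8,8. Stack: [8, 8]
BINARY_OP + → 8 + 8 = 16. Stack: [16]
LOAD_CONST → push 3. Stack: [16, 3]
BINARY_OP // → 16 // 3 = 5. Stack: [5]
STORE_FAST q → q=5. Stack: []
LOAD_FAST_LOAD_FAST q,a → push 5,8. Stack: [5, 8]
COMPARE_OP bool(>=) → 5 vs 8 = False. Stack: [False]
POP_JUMP_IF_FALSE → pop False; jump. Stack: []
LOAD_FAST_LOAD_FAST a,q → push 8,5. Stack: [8, 5]
BINARY_OP * → 8 * 5 = 40. Stack: [40]
LOAD_FAST n → push 16. Stack: [40, 16]
LOAD_CONST → push 2. Stack: [40, 16, 2]
BINARY_OP * → 16 * 2 = 32. Stack: [40, 32]
BINARY_OP % → 40 % 32 = 8. Stack: [8]
STORE_FAST s → s=8. Stack: []
LOAD_FAST a → push 8. Stack: [8]
LOAD_CONST → push 5. Stack: [8, 5]
BINARY_OP % → 8 % 5 = 3. Stack: [3]
LOAD_FAST q → push 5. Stack: [3, 5]
BINARY_OP * → 3 * 5 = 15. Stack: [15]
STORE_FAST p → p=15. Stack: []
LOAD_FAST_LOAD_FAST a,n → push 8,16. Stack: [8, 16]
BINARY_OP % → 8 % 16 = 8. Stack: [8]
LOAD_FAST n → push 16. Stack: [8, 16]
LOAD_CONST → push 2. Stack: [8, 16, 2]
BINARY_OP >> → 16 >> 2 = 4. Stack: [8, 4]
BINARY_OP ^ → 8 ^ 4 = 12. Stack: [12]
STORE_FAST r → r=12. Stack: []
LOAD_FAST p → push 15. Stack: [15]
RETURN_VALUE → return 15.

15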